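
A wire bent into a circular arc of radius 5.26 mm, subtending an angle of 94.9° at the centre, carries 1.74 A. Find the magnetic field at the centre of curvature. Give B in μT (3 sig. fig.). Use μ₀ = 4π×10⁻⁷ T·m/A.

B ≈ 54.8 μT

The Biot–Savart field of a circular arc at its centre is B = μ₀Iφ/(4πR), with φ = 1.656 rad.
B = (4π×10⁻⁷ × 1.74 × 1.656) / (4π × 0.00526) = 5.48×10⁻⁵ T.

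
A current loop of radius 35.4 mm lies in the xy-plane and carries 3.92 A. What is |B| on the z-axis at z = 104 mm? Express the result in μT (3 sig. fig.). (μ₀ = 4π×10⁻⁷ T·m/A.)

B ≈ 2.33 μT

On the axis of a circular loop, B = μ₀IR² / [2(R²+z²)^(3/2)].
R² + z² = (0.0354)² + (0.104)² = 0.01207 m², and (R²+z²)^(3/2) = 1.33×10⁻³ m³.
B = (4π×10⁻⁷ × 3.92 × 0.001253) / (2 × 1.33×10⁻³) = 2.33×10⁻⁶ T.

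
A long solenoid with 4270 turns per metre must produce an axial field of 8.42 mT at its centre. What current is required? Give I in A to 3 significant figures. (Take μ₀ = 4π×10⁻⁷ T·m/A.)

Inside a long solenoid B = μ₀nI with n = 4270 m⁻¹, so I = B/(μ₀n).
I = 8.42×10⁻³ / (4π×10⁻⁷ × 4270) = 1.57 A.

I ≈ 1.57 A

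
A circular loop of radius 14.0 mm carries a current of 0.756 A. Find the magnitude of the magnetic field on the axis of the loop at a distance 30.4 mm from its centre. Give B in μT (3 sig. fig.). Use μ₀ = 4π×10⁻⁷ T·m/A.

On the axis of a circular loop, B = μ₀IR² / [2(R²+z²)^(3/2)].
R² + z² = (0.014)² + (0.0304)² = 0.00112 m², and (R²+z²)^(3/2) = 3.75×10⁻⁵ m³.
B = (4π×10⁻⁷ × 0.756 × 0.000196) / (2 × 3.75×10⁻⁵) = 2.48×10⁻⁶ T.

B ≈ 2.48 μT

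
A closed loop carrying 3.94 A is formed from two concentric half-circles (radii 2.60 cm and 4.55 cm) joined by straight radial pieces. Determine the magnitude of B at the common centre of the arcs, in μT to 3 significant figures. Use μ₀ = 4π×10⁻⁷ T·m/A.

The radial connectors point toward the centre, so dl × r̂ = 0 and they contribute nothing.
Each semicircle gives μ₀I/(4R): inner arc 4.76×10⁻⁵ T, outer arc 2.72×10⁻⁵ T.
The two arcs carry current in opposite angular senses, so their fields oppose: B = |4.76×10⁻⁵ − 2.72×10⁻⁵| = 2.04×10⁻⁵ T.

B ≈ 20.4 μT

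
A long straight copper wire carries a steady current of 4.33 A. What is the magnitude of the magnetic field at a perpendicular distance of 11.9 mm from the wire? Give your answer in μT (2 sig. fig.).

For an infinitely long straight wire, B = μ₀I/(2πd).
B = (4π×10⁻⁷ × 4.33) / (2π × 0.0119) = 7.28×10⁻⁵ T.

B ≈ 73 μT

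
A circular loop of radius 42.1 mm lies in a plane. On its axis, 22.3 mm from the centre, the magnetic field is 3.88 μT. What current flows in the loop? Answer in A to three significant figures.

I ≈ 0.377 A

On the axis of a loop, B = μ₀IR²/[2(R²+z²)^(3/2)], so I = 2B(R²+z²)^(3/2)/(μ₀R²).
R² + z² = 0.001772 + 0.0004973 = 0.00227 m²; raised to 3/2 gives 1.08×10⁻⁴ m³.
I = 2 × 3.88×10⁻⁶ × 1.08×10⁻⁴ / (1.26×10⁻⁶ × 0.001772) = 0.377 A.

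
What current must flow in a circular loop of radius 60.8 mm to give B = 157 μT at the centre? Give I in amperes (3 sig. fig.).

At the centre of a circular loop B = μ₀I/(2R), so I = 2RB/μ₀.
With R = 0.0608 m, I = 2 × 0.0608 × 1.57×10⁻⁴ / (4π×10⁻⁷) = 15.2 A.

I ≈ 15.2 A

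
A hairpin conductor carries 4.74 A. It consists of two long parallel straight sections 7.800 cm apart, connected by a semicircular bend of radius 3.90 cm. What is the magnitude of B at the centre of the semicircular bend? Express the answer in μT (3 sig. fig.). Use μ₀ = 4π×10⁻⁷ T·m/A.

B ≈ 62.5 μT

The semicircular arc contributes B_arc = μ₀I·π/(4πR) = μ₀I/(4R) = 3.82×10⁻⁵ T.
Each semi-infinite lead is at perpendicular distance R = 0.039 m from the centre, with the perpendicular foot at its near end, so it contributes μ₀I/(4πR); both point the same way, together 2.43×10⁻⁵ T.
Arc and leads all point the same direction: B = 3.82×10⁻⁵ + 2.43×10⁻⁵ = 6.25×10⁻⁵ T.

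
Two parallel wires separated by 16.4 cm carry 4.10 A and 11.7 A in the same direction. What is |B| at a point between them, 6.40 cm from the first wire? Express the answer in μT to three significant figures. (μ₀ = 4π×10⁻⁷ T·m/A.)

Each long wire gives B = μ₀I/(2πd). Distances are d₁ = 0.064 m and d₂ = 0.1 m.
B₁ = 1.28×10⁻⁵ T, B₂ = 2.34×10⁻⁵ T.
Between parallel currents the two contributions point in opposite directions, so they subtract. B = |B₁ − B₂| = |1.28×10⁻⁵ − 2.34×10⁻⁵| = 1.06×10⁻⁵ T.

B ≈ 10.6 μT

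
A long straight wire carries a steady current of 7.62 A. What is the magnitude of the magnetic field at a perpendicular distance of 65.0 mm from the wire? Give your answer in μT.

B ≈ 23.4 μT

For an infinitely long straight wire, B = μ₀I/(2πd).
B = (4π×10⁻⁷ × 7.62) / (2π × 0.065) = 2.34×10⁻⁵ T.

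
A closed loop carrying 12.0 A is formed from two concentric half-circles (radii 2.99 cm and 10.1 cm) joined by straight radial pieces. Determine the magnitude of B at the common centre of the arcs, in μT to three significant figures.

B ≈ 88.8 μT

The radial connectors point toward the centre, so dl × r̂ = 0 and they contribute nothing.
Each semicircle gives μ₀I/(4R): inner arc 1.26×10⁻⁴ T, outer arc 3.73×10⁻⁵ T.
The two arcs carry current in opposite angular senses, so their fields oppose: B = |1.26×10⁻⁴ − 3.73×10⁻⁵| = 8.88×10⁻⁵ T.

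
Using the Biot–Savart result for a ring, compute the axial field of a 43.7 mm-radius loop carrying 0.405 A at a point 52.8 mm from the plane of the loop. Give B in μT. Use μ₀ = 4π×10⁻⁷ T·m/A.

B ≈ 1.51 μT

On the axis of a circular loop, B = μ₀IR² / [2(R²+z²)^(3/2)].
R² + z² = (0.0437)² + (0.0528)² = 0.004698 m², and (R²+z²)^(3/2) = 3.22×10⁻⁴ m³.
B = (4π×10⁻⁷ × 0.405 × 0.00191) / (2 × 3.22×10⁻⁴) = 1.51×10⁻⁶ T.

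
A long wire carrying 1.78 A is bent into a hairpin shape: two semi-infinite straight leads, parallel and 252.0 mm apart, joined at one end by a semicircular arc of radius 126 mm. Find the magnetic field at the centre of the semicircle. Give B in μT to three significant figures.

B ≈ 7.26 μT

The semicircular arc contributes B_arc = μ₀I·π/(4πR) = μ₀I/(4R) = 4.44×10⁻⁶ T.
Each semi-infinite lead is at perpendicular distance R = 0.126 m from the centre, with the perpendicular foot at its near end, so it contributes μ₀I/(4πR); both point the same way, together 2.83×10⁻⁶ T.
Arc and leads all point the same direction: B = 4.44×10⁻⁶ + 2.83×10⁻⁶ = 7.26×10⁻⁶ T.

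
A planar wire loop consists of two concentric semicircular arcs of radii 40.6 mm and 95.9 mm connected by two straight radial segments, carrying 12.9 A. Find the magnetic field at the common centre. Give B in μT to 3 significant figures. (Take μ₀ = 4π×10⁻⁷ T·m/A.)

The radial connectors point toward the centre, so dl × r̂ = 0 and they contribute nothing.
Each semicircle gives μ₀I/(4R): inner arc 9.98×10⁻⁵ T, outer arc 4.23×10⁻⁵ T.
The two arcs carry current in opposite angular senses, so their fields oppose: B = |9.98×10⁻⁵ − 4.23×10⁻⁵| = 5.76×10⁻⁵ T.

B ≈ 57.6 μT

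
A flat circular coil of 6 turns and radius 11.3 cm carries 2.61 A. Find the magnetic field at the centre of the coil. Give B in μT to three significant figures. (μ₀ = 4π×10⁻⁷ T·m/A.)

B ≈ 87.1 μT

For an N-turn flat coil, B = Nμ₀I/(2R) with R = 0.113 m.
B = 6 × 1.45×10⁻⁵ T = 8.71×10⁻⁵ T.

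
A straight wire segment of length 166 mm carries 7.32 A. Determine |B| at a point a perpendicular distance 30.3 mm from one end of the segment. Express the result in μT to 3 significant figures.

B ≈ 23.8 μT

For a finite straight segment, B = (μ₀I/4πd)(sinθ₁ + sinθ₂), where θ₁, θ₂ are the angles from the perpendicular to each end.
The perpendicular foot is at one end, so the two end-offsets along the wire are 0 and L = 0.166 m.
sinθ₁ = 0/√(0²+0.0303²) = 0.0000; sinθ₂ = 0.166/√(0.166²+0.0303²) = 0.9837.
B = (4π×10⁻⁷ × 7.32) / (4π × 0.0303) × (0.0000 + 0.9837) = 2.38×10⁻⁵ T.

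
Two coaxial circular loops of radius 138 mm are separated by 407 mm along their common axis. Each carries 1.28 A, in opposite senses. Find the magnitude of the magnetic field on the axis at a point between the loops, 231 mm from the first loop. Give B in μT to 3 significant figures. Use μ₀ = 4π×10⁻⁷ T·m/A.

B ≈ 0.583 μT

Each loop contributes B = μ₀IR²/[2(R²+z²)^(3/2)] on the axis, with z measured from that loop.
Loop 1 (z = 0.231 m): B₁ = 7.86×10⁻⁷ T. Loop 2 (z = 0.176 m): B₂ = 1.37×10⁻⁶ T.
The fields oppose: B = |B₁ − B₂| = 5.83×10⁻⁷ T.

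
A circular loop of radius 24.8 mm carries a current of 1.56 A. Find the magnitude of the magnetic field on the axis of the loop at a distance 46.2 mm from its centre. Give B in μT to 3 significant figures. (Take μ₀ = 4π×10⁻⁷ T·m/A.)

B ≈ 4.18 μT

On the axis of a circular loop, B = μ₀IR² / [2(R²+z²)^(3/2)].
R² + z² = (0.0248)² + (0.0462)² = 0.002749 m², and (R²+z²)^(3/2) = 1.44×10⁻⁴ m³.
B = (4π×10⁻⁷ × 1.56 × 0.000615) / (2 × 1.44×10⁻⁴) = 4.18×10⁻⁶ T.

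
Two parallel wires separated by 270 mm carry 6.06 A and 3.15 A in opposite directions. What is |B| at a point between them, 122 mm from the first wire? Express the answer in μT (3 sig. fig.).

Each long wire gives B = μ₀I/(2πd). Distances are d₁ = 0.122 m and d₂ = 0.148 m.
B₁ = 9.93×10⁻⁶ T, B₂ = 4.26×10⁻⁶ T.
Between antiparallel currents both contributions point the same way, so they add. B = B₁ + B₂ = 9.93×10⁻⁶ + 4.26×10⁻⁶ = 1.42×10⁻⁵ T.

B ≈ 14.2 μT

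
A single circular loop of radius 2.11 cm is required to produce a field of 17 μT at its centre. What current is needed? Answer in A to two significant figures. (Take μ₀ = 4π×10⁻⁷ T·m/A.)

At the centre of a circular loop B = μ₀I/(2R), so I = 2RB/μ₀.
With R = 0.0211 m, I = 2 × 0.0211 × 1.70×10⁻⁵ / (4π×10⁻⁷) = 0.571 A.

I ≈ 0.57 A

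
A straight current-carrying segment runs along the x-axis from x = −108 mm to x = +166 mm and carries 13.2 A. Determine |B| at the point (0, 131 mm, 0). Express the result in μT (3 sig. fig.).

B ≈ 14.3 μT

For a finite straight segment, B = (μ₀I/4πd)(sinθ₁ + sinθ₂), where θ₁, θ₂ are the angles from the perpendicular to each end.
The perpendicular distance is d = 0.131 m; the end-offsets along the wire are a = 0.108 m and b = 0.166 m.
sinθ₁ = 0.108/√(0.108²+0.131²) = 0.6361; sinθ₂ = 0.166/√(0.166²+0.131²) = 0.7850.
B = (4π×10⁻⁷ × 13.2) / (4π × 0.131) × (0.6361 + 0.7850) = 1.43×10⁻⁵ T.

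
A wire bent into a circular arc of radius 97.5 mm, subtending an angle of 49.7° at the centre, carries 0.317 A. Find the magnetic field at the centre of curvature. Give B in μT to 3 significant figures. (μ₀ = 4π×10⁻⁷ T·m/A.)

The Biot–Savart field of a circular arc at its centre is B = μ₀Iφ/(4πR), with φ = 0.8674 rad.
B = (4π×10⁻⁷ × 0.317 × 0.8674) / (4π × 0.0975) = 2.82×10⁻⁷ T.

B ≈ 0.282 μT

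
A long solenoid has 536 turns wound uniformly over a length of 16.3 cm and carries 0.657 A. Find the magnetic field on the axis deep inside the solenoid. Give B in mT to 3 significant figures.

Inside a long solenoid, B = μ₀nI with n = 3288 turns/m.
B = 4π×10⁻⁷ × 3288 × 0.657 = 2.71×10⁻³ T.

B ≈ 2.71 mT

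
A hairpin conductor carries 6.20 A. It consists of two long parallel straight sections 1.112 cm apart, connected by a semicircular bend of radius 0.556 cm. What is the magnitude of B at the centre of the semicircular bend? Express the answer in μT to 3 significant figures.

The semicircular arc contributes B_arc = μ₀I·π/(4πR) = μ₀I/(4R) = 3.50×10⁻⁴ T.
Each semi-infinite lead is at perpendicular distance R = 0.00556 m from the centre, with the perpendicular foot at its near end, so it contributes μ₀I/(4πR); both point the same way, together 2.23×10⁻⁴ T.
Arc and leads all point the same direction: B = 3.50×10⁻⁴ + 2.23×10⁻⁴ = 5.73×10⁻⁴ T.

B ≈ 573 μT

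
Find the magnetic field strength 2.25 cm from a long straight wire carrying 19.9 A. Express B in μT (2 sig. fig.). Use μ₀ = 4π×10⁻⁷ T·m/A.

B ≈ 180 μT

For an infinitely long straight wire, B = μ₀I/(2πd).
B = (4π×10⁻⁷ × 19.9) / (2π × 0.0225) = 1.77×10⁻⁴ T.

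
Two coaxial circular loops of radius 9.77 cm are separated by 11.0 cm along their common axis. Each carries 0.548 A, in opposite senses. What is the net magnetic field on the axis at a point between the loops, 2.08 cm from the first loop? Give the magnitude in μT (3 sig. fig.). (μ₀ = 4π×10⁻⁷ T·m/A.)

Each loop contributes B = μ₀IR²/[2(R²+z²)^(3/2)] on the axis, with z measured from that loop.
Loop 1 (z = 0.0208 m): B₁ = 3.30×10⁻⁶ T. Loop 2 (z = 0.0892 m): B₂ = 1.42×10⁻⁶ T.
The fields oppose: B = |B₁ − B₂| = 1.88×10⁻⁶ T.

B ≈ 1.88 μT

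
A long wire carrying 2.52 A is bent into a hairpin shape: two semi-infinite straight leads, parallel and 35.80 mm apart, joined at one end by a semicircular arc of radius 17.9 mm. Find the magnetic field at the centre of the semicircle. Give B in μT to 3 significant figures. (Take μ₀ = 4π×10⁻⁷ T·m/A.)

B ≈ 72.4 μT

The semicircular arc contributes B_arc = μ₀I·π/(4πR) = μ₀I/(4R) = 4.42×10⁻⁵ T.
Each semi-infinite lead is at perpendicular distance R = 0.0179 m from the centre, with the perpendicular foot at its near end, so it contributes μ₀I/(4πR); both point the same way, together 2.82×10⁻⁵ T.
Arc and leads all point the same direction: B = 4.42×10⁻⁵ + 2.82×10⁻⁵ = 7.24×10⁻⁵ T.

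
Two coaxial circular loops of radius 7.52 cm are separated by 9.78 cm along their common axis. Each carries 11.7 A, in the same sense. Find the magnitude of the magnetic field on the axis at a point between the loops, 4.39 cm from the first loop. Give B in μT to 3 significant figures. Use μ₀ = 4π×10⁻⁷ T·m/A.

B ≈ 115 μT

Each loop contributes B = μ₀IR²/[2(R²+z²)^(3/2)] on the axis, with z measured from that loop.
Loop 1 (z = 0.0439 m): B₁ = 6.30×10⁻⁵ T. Loop 2 (z = 0.0539 m): B₂ = 5.25×10⁻⁵ T.
The fields add: B = B₁ + B₂ = 1.15×10⁻⁴ T.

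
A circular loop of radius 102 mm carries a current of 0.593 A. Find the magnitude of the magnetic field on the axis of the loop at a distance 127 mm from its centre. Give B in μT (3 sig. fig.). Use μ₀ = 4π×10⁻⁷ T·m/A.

On the axis of a circular loop, B = μ₀IR² / [2(R²+z²)^(3/2)].
R² + z² = (0.102)² + (0.127)² = 0.02653 m², and (R²+z²)^(3/2) = 4.32×10⁻³ m³.
B = (4π×10⁻⁷ × 0.593 × 0.0104) / (2 × 4.32×10⁻³) = 8.97×10⁻⁷ T.

B ≈ 0.897 μT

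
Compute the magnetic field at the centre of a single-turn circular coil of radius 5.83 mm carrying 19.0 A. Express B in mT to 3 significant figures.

At the centre of a circular loop the Biot–Savart law gives B = μ₀I/(2R).
B = (4π×10⁻⁷ × 19.0) / (2 × 0.00583) = 2.05×10⁻³ T.

B ≈ 2.05 mT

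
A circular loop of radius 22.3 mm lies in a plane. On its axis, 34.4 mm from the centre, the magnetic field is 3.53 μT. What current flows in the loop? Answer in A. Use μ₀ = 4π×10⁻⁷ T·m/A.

On the axis of a loop, B = μ₀IR²/[2(R²+z²)^(3/2)], so I = 2B(R²+z²)^(3/2)/(μ₀R²).
R² + z² = 0.0004973 + 0.001183 = 0.001681 m²; raised to 3/2 gives 6.89×10⁻⁵ m³.
I = 2 × 3.53×10⁻⁶ × 6.89×10⁻⁵ / (1.26×10⁻⁶ × 0.0004973) = 0.778 A.

I ≈ 0.778 A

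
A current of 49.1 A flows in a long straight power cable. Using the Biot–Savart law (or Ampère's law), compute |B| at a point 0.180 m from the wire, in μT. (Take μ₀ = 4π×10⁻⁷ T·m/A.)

B ≈ 54.6 μT

For an infinitely long straight wire, B = μ₀I/(2πd).
B = (4π×10⁻⁷ × 49.1) / (2π × 0.18) = 5.46×10⁻⁵ T.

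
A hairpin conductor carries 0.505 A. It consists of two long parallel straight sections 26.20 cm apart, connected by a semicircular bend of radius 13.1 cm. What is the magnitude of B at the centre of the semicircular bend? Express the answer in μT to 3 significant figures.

B ≈ 1.98 μT

The semicircular arc contributes B_arc = μ₀I·π/(4πR) = μ₀I/(4R) = 1.21×10⁻⁶ T.
Each semi-infinite lead is at perpendicular distance R = 0.131 m from the centre, with the perpendicular foot at its near end, so it contributes μ₀I/(4πR); both point the same way, together 7.71×10⁻⁷ T.
Arc and leads all point the same direction: B = 1.21×10⁻⁶ + 7.71×10⁻⁷ = 1.98×10⁻⁶ T.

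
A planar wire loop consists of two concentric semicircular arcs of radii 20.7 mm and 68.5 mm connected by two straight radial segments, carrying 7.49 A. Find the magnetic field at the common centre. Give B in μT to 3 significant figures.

B ≈ 79.3 μT

The radial connectors point toward the centre, so dl × r̂ = 0 and they contribute nothing.
Each semicircle gives μ₀I/(4R): inner arc 1.14×10⁻⁴ T, outer arc 3.44×10⁻⁵ T.
The two arcs carry current in opposite angular senses, so their fields oppose: B = |1.14×10⁻⁴ − 3.44×10⁻⁵| = 7.93×10⁻⁵ T.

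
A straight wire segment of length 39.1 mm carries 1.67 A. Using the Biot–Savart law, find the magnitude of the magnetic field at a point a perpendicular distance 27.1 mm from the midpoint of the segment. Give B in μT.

B ≈ 7.21 μT

For a finite straight segment, B = (μ₀I/4πd)(sinθ₁ + sinθ₂), where θ₁, θ₂ are the angles from the perpendicular to each end.
The perpendicular from the point meets the wire at its midpoint, so each end is L/2 = 0.01955 m away along the wire.
sinθ₁ = 0.01955/√(0.01955²+0.0271²) = 0.5851; sinθ₂ = 0.01955/√(0.01955²+0.0271²) = 0.5851.
B = (4π×10⁻⁷ × 1.67) / (4π × 0.0271) × (0.5851 + 0.5851) = 7.21×10⁻⁶ T.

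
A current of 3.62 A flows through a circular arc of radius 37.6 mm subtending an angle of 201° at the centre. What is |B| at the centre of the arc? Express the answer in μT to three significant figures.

The Biot–Savart field of a circular arc at its centre is B = μ₀Iφ/(4πR), with φ = 3.508 rad.
B = (4π×10⁻⁷ × 3.62 × 3.508) / (4π × 0.0376) = 3.38×10⁻⁵ T.

B ≈ 33.8 μT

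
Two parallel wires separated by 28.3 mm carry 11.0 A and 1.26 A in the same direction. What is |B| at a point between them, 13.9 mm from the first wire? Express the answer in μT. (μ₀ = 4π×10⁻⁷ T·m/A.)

Each long wire gives B = μ₀I/(2πd). Distances are d₁ = 0.0139 m and d₂ = 0.0144 m.
B₁ = 1.58×10⁻⁴ T, B₂ = 1.75×10⁻⁵ T.
Between parallel currents the two contributions point in opposite directions, so they subtract. B = |B₁ − B₂| = |1.58×10⁻⁴ − 1.75×10⁻⁵| = 1.41×10⁻⁴ T.

B ≈ 141 μT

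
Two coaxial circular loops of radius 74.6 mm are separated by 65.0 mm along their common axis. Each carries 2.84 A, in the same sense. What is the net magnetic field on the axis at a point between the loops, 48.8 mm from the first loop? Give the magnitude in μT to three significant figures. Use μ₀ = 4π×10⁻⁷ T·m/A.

B ≈ 36.3 μT

Each loop contributes B = μ₀IR²/[2(R²+z²)^(3/2)] on the axis, with z measured from that loop.
Loop 1 (z = 0.0488 m): B₁ = 1.40×10⁻⁵ T. Loop 2 (z = 0.0162 m): B₂ = 2.23×10⁻⁵ T.
The fields add: B = B₁ + B₂ = 3.63×10⁻⁵ T.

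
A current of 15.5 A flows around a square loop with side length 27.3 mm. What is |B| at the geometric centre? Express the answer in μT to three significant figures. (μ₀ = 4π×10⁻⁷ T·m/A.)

Each side is a finite straight segment at perpendicular distance d = a/(2 tan(π/4)) = 0.01365 m from the centre, with end-angles ±π/4.
One side contributes B₁ = (μ₀I/4πd)·2 sin(π/4) = 1.61×10⁻⁴ T.
All 4 sides add in the same direction: B = 4 × 1.61×10⁻⁴ = 6.42×10⁻⁴ T.

B ≈ 642 μT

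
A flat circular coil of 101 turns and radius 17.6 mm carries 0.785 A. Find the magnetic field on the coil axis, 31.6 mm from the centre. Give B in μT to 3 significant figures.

For an N-turn flat coil, B = Nμ₀IR²/[2(R²+z²)^(3/2)] with R = 0.0176 m, z = 0.0316 m.
B = 101 × 3.23×10⁻⁶ T = 3.26×10⁻⁴ T.

B ≈ 326 μT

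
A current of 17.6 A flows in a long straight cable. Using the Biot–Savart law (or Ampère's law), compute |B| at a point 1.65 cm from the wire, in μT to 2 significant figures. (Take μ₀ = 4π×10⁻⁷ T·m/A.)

B ≈ 210 μT

For an infinitely long straight wire, B = μ₀I/(2πd).
B = (4π×10⁻⁷ × 17.6) / (2π × 0.0165) = 2.13×10⁻⁴ T.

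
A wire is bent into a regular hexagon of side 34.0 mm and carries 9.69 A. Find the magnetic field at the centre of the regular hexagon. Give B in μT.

Each side is a finite straight segment at perpendicular distance d = a/(2 tan(π/6)) = 0.02944 m from the centre, with end-angles ±π/6.
One side contributes B₁ = (μ₀I/4πd)·2 sin(π/6) = 3.29×10⁻⁵ T.
All 6 sides add in the same direction: B = 6 × 3.29×10⁻⁵ = 1.97×10⁻⁴ T.

B ≈ 197 μT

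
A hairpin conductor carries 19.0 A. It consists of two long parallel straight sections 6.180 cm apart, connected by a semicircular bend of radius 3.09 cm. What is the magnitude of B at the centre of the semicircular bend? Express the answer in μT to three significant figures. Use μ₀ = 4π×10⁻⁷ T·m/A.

The semicircular arc contributes B_arc = μ₀I·π/(4πR) = μ₀I/(4R) = 1.93×10⁻⁴ T.
Each semi-infinite lead is at perpendicular distance R = 0.0309 m from the centre, with the perpendicular foot at its near end, so it contributes μ₀I/(4πR); both point the same way, together 1.23×10⁻⁴ T.
Arc and leads all point the same direction: B = 1.93×10⁻⁴ + 1.23×10⁻⁴ = 3.16×10⁻⁴ T.

B ≈ 316 μT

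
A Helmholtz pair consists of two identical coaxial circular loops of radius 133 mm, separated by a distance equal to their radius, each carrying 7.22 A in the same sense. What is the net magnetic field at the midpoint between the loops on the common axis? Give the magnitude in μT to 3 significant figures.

B ≈ 48.8 μT

Each loop contributes B = μ₀IR²/[2(R²+z²)^(3/2)] on the axis, with z measured from that loop.
Loop 1 (z = 0.0665 m): B₁ = 2.44×10⁻⁵ T. Loop 2 (z = 0.0665 m): B₂ = 2.44×10⁻⁵ T.
The fields add: B = B₁ + B₂ = 4.88×10⁻⁵ T.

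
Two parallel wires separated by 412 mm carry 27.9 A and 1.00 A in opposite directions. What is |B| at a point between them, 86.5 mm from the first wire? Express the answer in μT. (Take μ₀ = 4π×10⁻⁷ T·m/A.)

Each long wire gives B = μ₀I/(2πd). Distances are d₁ = 0.0865 m and d₂ = 0.3255 m.
B₁ = 6.45×10⁻⁵ T, B₂ = 6.14×10⁻⁷ T.
Between antiparallel currents both contributions point the same way, so they add. B = B₁ + B₂ = 6.45×10⁻⁵ + 6.14×10⁻⁷ = 6.51×10⁻⁵ T.

B ≈ 65.1 μT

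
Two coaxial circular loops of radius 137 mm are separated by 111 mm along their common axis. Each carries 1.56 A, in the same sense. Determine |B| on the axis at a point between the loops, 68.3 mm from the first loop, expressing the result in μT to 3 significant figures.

B ≈ 11.4 μT

Each loop contributes B = μ₀IR²/[2(R²+z²)^(3/2)] on the axis, with z measured from that loop.
Loop 1 (z = 0.0683 m): B₁ = 5.13×10⁻⁶ T. Loop 2 (z = 0.0427 m): B₂ = 6.23×10⁻⁶ T.
The fields add: B = B₁ + B₂ = 1.14×10⁻⁵ T.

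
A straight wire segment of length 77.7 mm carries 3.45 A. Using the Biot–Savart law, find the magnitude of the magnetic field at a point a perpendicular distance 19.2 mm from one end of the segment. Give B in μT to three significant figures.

B ≈ 17.4 μT

For a finite straight segment, B = (μ₀I/4πd)(sinθ₁ + sinθ₂), where θ₁, θ₂ are the angles from the perpendicular to each end.
The perpendicular foot is at one end, so the two end-offsets along the wire are 0 and L = 0.0777 m.
sinθ₁ = 0/√(0²+0.0192²) = 0.0000; sinθ₂ = 0.0777/√(0.0777²+0.0192²) = 0.9708.
B = (4π×10⁻⁷ × 3.45) / (4π × 0.0192) × (0.0000 + 0.9708) = 1.74×10⁻⁵ T.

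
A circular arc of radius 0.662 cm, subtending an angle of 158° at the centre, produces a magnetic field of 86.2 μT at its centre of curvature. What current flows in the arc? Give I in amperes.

For a circular arc, B = μ₀Iφ/(4πR) with φ in radians; here φ = 2.758 rad.
So I = 4πRB/(μ₀φ) = 4π × 0.00662 × 8.62×10⁻⁵ / (4π×10⁻⁷ × 2.758) = 2.07 A.

I ≈ 2.07 A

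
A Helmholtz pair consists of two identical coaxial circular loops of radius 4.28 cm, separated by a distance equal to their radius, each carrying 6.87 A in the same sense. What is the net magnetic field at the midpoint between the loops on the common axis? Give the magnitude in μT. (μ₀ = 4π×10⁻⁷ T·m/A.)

Each loop contributes B = μ₀IR²/[2(R²+z²)^(3/2)] on the axis, with z measured from that loop.
Loop 1 (z = 0.0214 m): B₁ = 7.22×10⁻⁵ T. Loop 2 (z = 0.0214 m): B₂ = 7.22×10⁻⁵ T.
The fields add: B = B₁ + B₂ = 1.44×10⁻⁴ T.

B ≈ 144 μT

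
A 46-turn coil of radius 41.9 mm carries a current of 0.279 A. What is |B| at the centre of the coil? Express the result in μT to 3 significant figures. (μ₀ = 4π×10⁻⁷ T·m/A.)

For an N-turn flat coil, B = Nμ₀I/(2R) with R = 0.0419 m.
B = 46 × 4.18×10⁻⁶ T = 1.92×10⁻⁴ T.

B ≈ 192 μT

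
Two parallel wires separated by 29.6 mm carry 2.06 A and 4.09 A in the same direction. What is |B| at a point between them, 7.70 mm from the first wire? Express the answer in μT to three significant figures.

Each long wire gives B = μ₀I/(2πd). Distances are d₁ = 0.0077 m and d₂ = 0.0219 m.
B₁ = 5.35×10⁻⁵ T, B₂ = 3.74×10⁻⁵ T.
Between parallel currents the two contributions point in opposite directions, so they subtract. B = |B₁ − B₂| = |5.35×10⁻⁵ − 3.74×10⁻⁵| = 1.62×10⁻⁵ T.

B ≈ 16.2 μT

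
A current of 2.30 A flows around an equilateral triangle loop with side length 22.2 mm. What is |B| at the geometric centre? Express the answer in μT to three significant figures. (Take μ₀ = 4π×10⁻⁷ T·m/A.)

Each side is a finite straight segment at perpendicular distance d = a/(2 tan(π/3)) = 0.006409 m from the centre, with end-angles ±π/3.
One side contributes B₁ = (μ₀I/4πd)·2 sin(π/3) = 6.22×10⁻⁵ T.
All 3 sides add in the same direction: B = 3 × 6.22×10⁻⁵ = 1.86×10⁻⁴ T.

B ≈ 186 μT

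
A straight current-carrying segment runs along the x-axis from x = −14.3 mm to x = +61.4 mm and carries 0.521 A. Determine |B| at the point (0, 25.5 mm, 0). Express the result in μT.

B ≈ 2.89 μT

For a finite straight segment, B = (μ₀I/4πd)(sinθ₁ + sinθ₂), where θ₁, θ₂ are the angles from the perpendicular to each end.
The perpendicular distance is d = 0.0255 m; the end-offsets along the wire are a = 0.0143 m and b = 0.0614 m.
sinθ₁ = 0.0143/√(0.0143²+0.0255²) = 0.4891; sinθ₂ = 0.0614/√(0.0614²+0.0255²) = 0.9235.
B = (4π×10⁻⁷ × 0.521) / (4π × 0.0255) × (0.4891 + 0.9235) = 2.89×10⁻⁶ T.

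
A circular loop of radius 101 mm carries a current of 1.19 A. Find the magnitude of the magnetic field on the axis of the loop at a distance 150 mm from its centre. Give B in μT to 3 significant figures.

On the axis of a circular loop, B = μ₀IR² / [2(R²+z²)^(3/2)].
R² + z² = (0.101)² + (0.15)² = 0.0327 m², and (R²+z²)^(3/2) = 5.91×10⁻³ m³.
B = (4π×10⁻⁷ × 1.19 × 0.0102) / (2 × 5.91×10⁻³) = 1.29×10⁻⁶ T.

B ≈ 1.29 μT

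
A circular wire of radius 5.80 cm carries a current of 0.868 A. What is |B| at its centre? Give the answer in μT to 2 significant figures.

At the centre of a circular loop the Biot–Savart law gives B = μ₀I/(2R).
B = (4π×10⁻⁷ × 0.868) / (2 × 0.058) = 9.40×10⁻⁶ T.

B ≈ 9.4 μT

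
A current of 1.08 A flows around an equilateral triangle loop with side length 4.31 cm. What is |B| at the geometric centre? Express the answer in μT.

Each side is a finite straight segment at perpendicular distance d = a/(2 tan(π/3)) = 0.01244 m from the centre, with end-angles ±π/3.
One side contributes B₁ = (μ₀I/4πd)·2 sin(π/3) = 1.50×10⁻⁵ T.
All 3 sides add in the same direction: B = 3 × 1.50×10⁻⁵ = 4.51×10⁻⁵ T.

B ≈ 45.1 μT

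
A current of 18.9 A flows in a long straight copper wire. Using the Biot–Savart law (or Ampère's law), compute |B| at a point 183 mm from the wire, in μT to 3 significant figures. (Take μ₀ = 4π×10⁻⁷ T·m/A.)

B ≈ 20.7 μT

For an infinitely long straight wire, B = μ₀I/(2πd).
B = (4π×10⁻⁷ × 18.9) / (2π × 0.183) = 2.07×10⁻⁵ T.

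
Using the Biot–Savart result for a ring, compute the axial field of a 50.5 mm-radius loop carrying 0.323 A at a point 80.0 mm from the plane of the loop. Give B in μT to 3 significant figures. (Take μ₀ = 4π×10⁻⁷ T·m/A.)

On the axis of a circular loop, B = μ₀IR² / [2(R²+z²)^(3/2)].
R² + z² = (0.0505)² + (0.08)² = 0.00895 m², and (R²+z²)^(3/2) = 8.47×10⁻⁴ m³.
B = (4π×10⁻⁷ × 0.323 × 0.00255) / (2 × 8.47×10⁻⁴) = 6.11×10⁻⁷ T.

B ≈ 0.611 μT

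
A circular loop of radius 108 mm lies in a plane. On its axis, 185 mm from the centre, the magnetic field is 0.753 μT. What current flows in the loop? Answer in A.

I ≈ 1.01 A

On the axis of a loop, B = μ₀IR²/[2(R²+z²)^(3/2)], so I = 2B(R²+z²)^(3/2)/(μ₀R²).
R² + z² = 0.01166 + 0.03422 = 0.04589 m²; raised to 3/2 gives 9.83×10⁻³ m³.
I = 2 × 7.53×10⁻⁷ × 9.83×10⁻³ / (1.26×10⁻⁶ × 0.01166) = 1.01 A.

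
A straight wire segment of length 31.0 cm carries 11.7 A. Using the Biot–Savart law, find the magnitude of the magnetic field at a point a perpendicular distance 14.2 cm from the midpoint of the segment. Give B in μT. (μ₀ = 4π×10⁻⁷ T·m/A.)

For a finite straight segment, B = (μ₀I/4πd)(sinθ₁ + sinθ₂), where θ₁, θ₂ are the angles from the perpendicular to each end.
The perpendicular from the point meets the wire at its midpoint, so each end is L/2 = 0.155 m away along the wire.
sinθ₁ = 0.155/√(0.155²+0.142²) = 0.7374; sinθ₂ = 0.155/√(0.155²+0.142²) = 0.7374.
B = (4π×10⁻⁷ × 11.7) / (4π × 0.142) × (0.7374 + 0.7374) = 1.22×10⁻⁵ T.

B ≈ 12.2 μT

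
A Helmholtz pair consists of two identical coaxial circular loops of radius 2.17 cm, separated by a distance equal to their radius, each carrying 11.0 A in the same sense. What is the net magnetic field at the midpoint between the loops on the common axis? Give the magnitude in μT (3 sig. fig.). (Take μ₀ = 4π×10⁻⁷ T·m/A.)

Each loop contributes B = μ₀IR²/[2(R²+z²)^(3/2)] on the axis, with z measured from that loop.
Loop 1 (z = 0.01085 m): B₁ = 2.28×10⁻⁴ T. Loop 2 (z = 0.01085 m): B₂ = 2.28×10⁻⁴ T.
The fields add: B = B₁ + B₂ = 4.56×10⁻⁴ T.

B ≈ 456 μT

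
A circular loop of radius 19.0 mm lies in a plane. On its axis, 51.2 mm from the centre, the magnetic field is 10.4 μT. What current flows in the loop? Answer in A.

On the axis of a loop, B = μ₀IR²/[2(R²+z²)^(3/2)], so I = 2B(R²+z²)^(3/2)/(μ₀R²).
R² + z² = 0.000361 + 0.002621 = 0.002982 m²; raised to 3/2 gives 1.63×10⁻⁴ m³.
I = 2 × 1.04×10⁻⁵ × 1.63×10⁻⁴ / (1.26×10⁻⁶ × 0.000361) = 7.47 A.

I ≈ 7.47 A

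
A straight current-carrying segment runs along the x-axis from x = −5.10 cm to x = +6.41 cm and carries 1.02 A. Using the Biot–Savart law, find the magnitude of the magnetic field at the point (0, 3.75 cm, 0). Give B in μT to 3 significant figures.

For a finite straight segment, B = (μ₀I/4πd)(sinθ₁ + sinθ₂), where θ₁, θ₂ are the angles from the perpendicular to each end.
The perpendicular distance is d = 0.0375 m; the end-offsets along the wire are a = 0.051 m and b = 0.0641 m.
sinθ₁ = 0.051/√(0.051²+0.0375²) = 0.8057; sinθ₂ = 0.0641/√(0.0641²+0.0375²) = 0.8631.
B = (4π×10⁻⁷ × 1.02) / (4π × 0.0375) × (0.8057 + 0.8631) = 4.54×10⁻⁶ T.

B ≈ 4.54 μT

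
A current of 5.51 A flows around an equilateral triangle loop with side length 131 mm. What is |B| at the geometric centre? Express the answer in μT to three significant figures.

Each side is a finite straight segment at perpendicular distance d = a/(2 tan(π/3)) = 0.03782 m from the centre, with end-angles ±π/3.
One side contributes B₁ = (μ₀I/4πd)·2 sin(π/3) = 2.52×10⁻⁵ T.
All 3 sides add in the same direction: B = 3 × 2.52×10⁻⁵ = 7.57×10⁻⁵ T.

B ≈ 75.7 μT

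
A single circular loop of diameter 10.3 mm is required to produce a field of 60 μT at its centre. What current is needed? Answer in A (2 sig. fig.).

I ≈ 0.49 A

At the centre of a circular loop B = μ₀I/(2R), so I = 2RB/μ₀.
With R = 0.00515 m, I = 2 × 0.00515 × 6.00×10⁻⁵ / (4π×10⁻⁷) = 0.492 A.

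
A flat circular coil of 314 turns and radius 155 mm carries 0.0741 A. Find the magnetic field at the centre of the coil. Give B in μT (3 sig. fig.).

For an N-turn flat coil, B = Nμ₀I/(2R) with R = 0.155 m.
B = 314 × 3.00×10⁻⁷ T = 9.43×10⁻⁵ T.

B ≈ 94.3 μT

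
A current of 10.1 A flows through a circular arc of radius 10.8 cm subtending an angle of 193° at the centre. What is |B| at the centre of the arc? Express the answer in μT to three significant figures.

The Biot–Savart field of a circular arc at its centre is B = μ₀Iφ/(4πR), with φ = 3.368 rad.
B = (4π×10⁻⁷ × 10.1 × 3.368) / (4π × 0.108) = 3.15×10⁻⁵ T.

B ≈ 31.5 μT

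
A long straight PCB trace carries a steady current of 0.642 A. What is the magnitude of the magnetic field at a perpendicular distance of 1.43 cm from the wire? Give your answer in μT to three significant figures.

For an infinitely long straight wire, B = μ₀I/(2πd).
B = (4π×10⁻⁷ × 0.642) / (2π × 0.0143) = 8.98×10⁻⁶ T.

B ≈ 8.98 μT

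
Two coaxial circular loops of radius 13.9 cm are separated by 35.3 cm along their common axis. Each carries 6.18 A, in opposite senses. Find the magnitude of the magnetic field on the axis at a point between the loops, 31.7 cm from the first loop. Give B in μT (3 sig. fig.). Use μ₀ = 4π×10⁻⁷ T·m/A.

Each loop contributes B = μ₀IR²/[2(R²+z²)^(3/2)] on the axis, with z measured from that loop.
Loop 1 (z = 0.317 m): B₁ = 1.81×10⁻⁶ T. Loop 2 (z = 0.036 m): B₂ = 2.53×10⁻⁵ T.
The fields oppose: B = |B₁ − B₂| = 2.35×10⁻⁵ T.

B ≈ 23.5 μT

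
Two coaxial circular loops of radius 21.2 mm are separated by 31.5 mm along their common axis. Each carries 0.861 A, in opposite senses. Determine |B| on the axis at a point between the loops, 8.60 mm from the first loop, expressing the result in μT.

B ≈ 12.3 μT

Each loop contributes B = μ₀IR²/[2(R²+z²)^(3/2)] on the axis, with z measured from that loop.
Loop 1 (z = 0.0086 m): B₁ = 2.03×10⁻⁵ T. Loop 2 (z = 0.0229 m): B₂ = 8.00×10⁻⁶ T.
The fields oppose: B = |B₁ − B₂| = 1.23×10⁻⁵ T.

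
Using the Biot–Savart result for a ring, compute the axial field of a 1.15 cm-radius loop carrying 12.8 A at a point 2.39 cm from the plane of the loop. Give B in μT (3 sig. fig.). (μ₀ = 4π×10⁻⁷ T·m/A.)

On the axis of a circular loop, B = μ₀IR² / [2(R²+z²)^(3/2)].
R² + z² = (0.0115)² + (0.0239)² = 0.0007035 m², and (R²+z²)^(3/2) = 1.87×10⁻⁵ m³.
B = (4π×10⁻⁷ × 12.8 × 0.0001322) / (2 × 1.87×10⁻⁵) = 5.70×10⁻⁵ T.

B ≈ 57.0 μT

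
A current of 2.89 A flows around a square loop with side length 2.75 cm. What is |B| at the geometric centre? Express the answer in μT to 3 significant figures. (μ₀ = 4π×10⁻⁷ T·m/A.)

Each side is a finite straight segment at perpendicular distance d = a/(2 tan(π/4)) = 0.01375 m from the centre, with end-angles ±π/4.
One side contributes B₁ = (μ₀I/4πd)·2 sin(π/4) = 2.97×10⁻⁵ T.
All 4 sides add in the same direction: B = 4 × 2.97×10⁻⁵ = 1.19×10⁻⁴ T.

B ≈ 119 μT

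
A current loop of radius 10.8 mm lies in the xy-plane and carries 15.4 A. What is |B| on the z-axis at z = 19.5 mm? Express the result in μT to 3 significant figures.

B ≈ 102 μT

On the axis of a circular loop, B = μ₀IR² / [2(R²+z²)^(3/2)].
R² + z² = (0.0108)² + (0.0195)² = 0.0004969 m², and (R²+z²)^(3/2) = 1.11×10⁻⁵ m³.
B = (4π×10⁻⁷ × 15.4 × 0.0001166) / (2 × 1.11×10⁻⁵) = 1.02×10⁻⁴ T.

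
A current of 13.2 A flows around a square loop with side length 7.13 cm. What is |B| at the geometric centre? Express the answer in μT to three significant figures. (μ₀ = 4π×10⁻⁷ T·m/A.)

Each side is a finite straight segment at perpendicular distance d = a/(2 tan(π/4)) = 0.03565 m from the centre, with end-angles ±π/4.
One side contributes B₁ = (μ₀I/4πd)·2 sin(π/4) = 5.24×10⁻⁵ T.
All 4 sides add in the same direction: B = 4 × 5.24×10⁻⁵ = 2.09×10⁻⁴ T.

B ≈ 209 μT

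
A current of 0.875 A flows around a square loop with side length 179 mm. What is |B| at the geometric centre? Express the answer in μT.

Each side is a finite straight segment at perpendicular distance d = a/(2 tan(π/4)) = 0.0895 m from the centre, with end-angles ±π/4.
One side contributes B₁ = (μ₀I/4πd)·2 sin(π/4) = 1.38×10⁻⁶ T.
All 4 sides add in the same direction: B = 4 × 1.38×10⁻⁶ = 5.53×10⁻⁶ T.

B ≈ 5.53 μT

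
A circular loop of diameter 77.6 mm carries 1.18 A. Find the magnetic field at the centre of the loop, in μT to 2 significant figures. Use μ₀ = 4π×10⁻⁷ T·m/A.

B ≈ 19 μT

At the centre of a circular loop the Biot–Savart law gives B = μ₀I/(2R) (so R = 0.0388 m).
B = (4π×10⁻⁷ × 1.18) / (2 × 0.0388) = 1.91×10⁻⁵ T.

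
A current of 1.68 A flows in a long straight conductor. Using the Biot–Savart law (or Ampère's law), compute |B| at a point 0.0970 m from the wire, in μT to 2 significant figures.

B ≈ 3.5 μT

For an infinitely long straight wire, B = μ₀I/(2πd).
B = (4π×10⁻⁷ × 1.68) / (2π × 0.097) = 3.46×10⁻⁶ T.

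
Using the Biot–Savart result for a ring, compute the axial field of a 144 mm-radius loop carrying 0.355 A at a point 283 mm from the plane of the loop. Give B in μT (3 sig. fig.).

B ≈ 0.144 μT

On the axis of a circular loop, B = μ₀IR² / [2(R²+z²)^(3/2)].
R² + z² = (0.144)² + (0.283)² = 0.1008 m², and (R²+z²)^(3/2) = 3.20×10⁻² m³.
B = (4π×10⁻⁷ × 0.355 × 0.02074) / (2 × 3.20×10⁻²) = 1.44×10⁻⁷ T.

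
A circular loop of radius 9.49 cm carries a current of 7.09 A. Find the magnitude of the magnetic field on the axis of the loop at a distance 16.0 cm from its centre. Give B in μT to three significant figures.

B ≈ 6.23 μT

On the axis of a circular loop, B = μ₀IR² / [2(R²+z²)^(3/2)].
R² + z² = (0.0949)² + (0.16)² = 0.03461 m², and (R²+z²)^(3/2) = 6.44×10⁻³ m³.
B = (4π×10⁻⁷ × 7.09 × 0.009006) / (2 × 6.44×10⁻³) = 6.23×10⁻⁶ T.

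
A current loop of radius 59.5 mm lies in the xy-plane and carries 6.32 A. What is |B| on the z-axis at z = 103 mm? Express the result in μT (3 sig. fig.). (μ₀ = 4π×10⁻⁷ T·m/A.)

B ≈ 8.35 μT

On the axis of a circular loop, B = μ₀IR² / [2(R²+z²)^(3/2)].
R² + z² = (0.0595)² + (0.103)² = 0.01415 m², and (R²+z²)^(3/2) = 1.68×10⁻³ m³.
B = (4π×10⁻⁷ × 6.32 × 0.00354) / (2 × 1.68×10⁻³) = 8.35×10⁻⁶ T.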